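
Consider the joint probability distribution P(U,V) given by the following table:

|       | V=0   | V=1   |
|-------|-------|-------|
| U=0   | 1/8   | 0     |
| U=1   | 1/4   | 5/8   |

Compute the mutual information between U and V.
Marginal P(U) (row sums):
  P(U=0) = 1/8 + 0 = 1/8
  P(U=1) = 1/4 + 5/8 = 7/8
Marginal P(V) (column sums):
  P(V=0) = 1/8 + 1/4 = 3/8
  P(V=1) = 0 + 5/8 = 5/8

H(U) = -[(1/8)·log₂(1/8) + (7/8)·log₂(7/8)]
  = 0.3750 + 0.1686
  = 0.5436 bits
H(V) = -[(3/8)·log₂(3/8) + (5/8)·log₂(5/8)]
  = 0.5306 + 0.4238
  = 0.9544 bits
H(U,V) = -[(1/8)·log₂(1/8) + (1/4)·log₂(1/4) + (5/8)·log₂(5/8)]
  = 0.3750 + 0.5000 + 0.4238
  = 1.2988 bits

I(U;V) = H(U) + H(V) - H(U,V)
  = 0.5436 + 0.9544 - 1.2988
  = 0.1992 bits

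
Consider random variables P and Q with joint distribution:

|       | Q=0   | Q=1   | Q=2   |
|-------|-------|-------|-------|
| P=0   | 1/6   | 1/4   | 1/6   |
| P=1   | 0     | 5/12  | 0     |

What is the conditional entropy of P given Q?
Marginal P(Q) (column sums):
  P(Q=0) = 1/6 + 0 = 1/6
  P(Q=1) = 1/4 + 5/12 = 2/3
  P(Q=2) = 1/6 + 0 = 1/6

H(P|Q) = -Σ P(P,Q)·log₂ P(P|Q), where P(P|Q) = P(P,Q) / P(Q)
  (cells with P(P,Q) = 0 contribute 0)
  (P=0,Q=0): P(P|Q) = (1/6)/(1/6) = 1;  -(1/6)·log₂(1) = 0.0000
  (P=0,Q=1): P(P|Q) = (1/4)/(2/3) = 3/8;  -(1/4)·log₂(3/8) = 0.3538
  (P=0,Q=2): P(P|Q) = (1/6)/(1/6) = 1;  -(1/6)·log₂(1) = 0.0000
  (P=1,Q=1): P(P|Q) = (5/12)/(2/3) = 5/8;  -(5/12)·log₂(5/8) = 0.2825
H(P|Q) = 0.0000 + 0.3538 + 0.0000 + 0.2825
  = 0.6363 bits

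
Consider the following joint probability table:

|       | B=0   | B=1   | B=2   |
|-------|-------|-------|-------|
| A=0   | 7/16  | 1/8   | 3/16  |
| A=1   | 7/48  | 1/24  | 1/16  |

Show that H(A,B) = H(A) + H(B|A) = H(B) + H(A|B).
Marginal P(A) (row sums):
  P(A=0) = 7/16 + 1/8 + 3/16 = 3/4
  P(A=1) = 7/48 + 1/24 + 1/16 = 1/4
Marginal P(B) (column sums):
  P(B=0) = 7/16 + 7/48 = 7/12
  P(B=1) = 1/8 + 1/24 = 1/6
  P(B=2) = 3/16 + 1/16 = 1/4

Decomposition 1: H(A) + H(B|A)
H(A) = -[(3/4)·log₂(3/4) + (1/4)·log₂(1/4)]
  = 0.3113 + 0.5000
  = 0.8113 bits
H(B|A) = -Σ P(A,B)·log₂ P(B|A), where P(B|A) = P(A,B) / P(A)
  (A=0,B=0): P(B|A) = (7/16)/(3/4) = 7/12;  -(7/16)·log₂(7/12) = 0.3402
  (A=0,B=1): P(B|A) = (1/8)/(3/4) = 1/6;  -(1/8)·log₂(1/6) = 0.3231
  (A=0,B=2): P(B|A) = (3/16)/(3/4) = 1/4;  -(3/16)·log₂(1/4) = 0.3750
  (A=1,B=0): P(B|A) = (7/48)/(1/4) = 7/12;  -(7/48)·log₂(7/12) = 0.1134
  (A=1,B=1): P(B|A) = (1/24)/(1/4) = 1/6;  -(1/24)·log₂(1/6) = 0.1077
  (A=1,B=2): P(B|A) = (1/16)/(1/4) = 1/4;  -(1/16)·log₂(1/4) = 0.1250
H(B|A) = 0.3402 + 0.3231 + 0.3750 + 0.1134 + 0.1077 + 0.1250
  = 1.3844 bits
H(A) + H(B|A) = 0.8113 + 1.3844 = 2.1957 bits

Decomposition 2: H(B) + H(A|B)
H(B) = -[(7/12)·log₂(7/12) + (1/6)·log₂(1/6) + (1/4)·log₂(1/4)]
  = 0.4536 + 0.4308 + 0.5000
  = 1.3844 bits
H(A|B) = -Σ P(A,B)·log₂ P(A|B), where P(A|B) = P(A,B) / P(B)
  (A=0,B=0): P(A|B) = (7/16)/(7/12) = 3/4;  -(7/16)·log₂(3/4) = 0.1816
  (A=0,B=1): P(A|B) = (1/8)/(1/6) = 3/4;  -(1/8)·log₂(3/4) = 0.0519
  (A=0,B=2): P(A|B) = (3/16)/(1/4) = 3/4;  -(3/16)·log₂(3/4) = 0.0778
  (A=1,B=0): P(A|B) = (7/48)/(7/12) = 1/4;  -(7/48)·log₂(1/4) = 0.2917
  (A=1,B=1): P(A|B) = (1/24)/(1/6) = 1/4;  -(1/24)·log₂(1/4) = 0.0833
  (A=1,B=2): P(A|B) = (1/16)/(1/4) = 1/4;  -(1/16)·log₂(1/4) = 0.1250
H(A|B) = 0.1816 + 0.0519 + 0.0778 + 0.2917 + 0.0833 + 0.1250
  = 0.8113 bits
H(B) + H(A|B) = 1.3844 + 0.8113 = 2.1957 bits

Direct computation of the joint entropy:
H(A,B) = -[(7/16)·log₂(7/16) + (1/8)·log₂(1/8) + (3/16)·log₂(3/16) + (7/48)·log₂(7/48) + (1/24)·log₂(1/24) + (1/16)·log₂(1/16)]
  = 0.5218 + 0.3750 + 0.4528 + 0.4051 + 0.1910 + 0.2500
  = 2.1957 bits

All three agree: H(A,B) = 2.1957 bits ✓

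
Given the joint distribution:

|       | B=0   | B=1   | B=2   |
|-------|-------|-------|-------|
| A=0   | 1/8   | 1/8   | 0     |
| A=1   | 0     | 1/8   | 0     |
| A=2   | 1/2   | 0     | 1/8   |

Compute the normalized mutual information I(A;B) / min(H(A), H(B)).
Marginal P(A) (row sums):
  P(A=0) = 1/8 + 1/8 + 0 = 1/4
  P(A=1) = 0 + 1/8 + 0 = 1/8
  P(A=2) = 1/2 + 0 + 1/8 = 5/8
Marginal P(B) (column sums):
  P(B=0) = 1/8 + 0 + 1/2 = 5/8
  P(B=1) = 1/8 + 1/8 + 0 = 1/4
  P(B=2) = 0 + 0 + 1/8 = 1/8

H(A) = -[(1/4)·log₂(1/4) + (1/8)·log₂(1/8) + (5/8)·log₂(5/8)]
  = 0.5000 + 0.3750 + 0.4238
  = 1.2988 bits
H(B) = -[(5/8)·log₂(5/8) + (1/4)·log₂(1/4) + (1/8)·log₂(1/8)]
  = 0.4238 + 0.5000 + 0.3750
  = 1.2988 bits
H(A,B) = -[(1/8)·log₂(1/8) + (1/8)·log₂(1/8) + (1/8)·log₂(1/8) + (1/2)·log₂(1/2) + (1/8)·log₂(1/8)]
  = 0.3750 + 0.3750 + 0.3750 + 0.5000 + 0.3750
  = 2.0000 bits

I(A;B) = H(A) + H(B) - H(A,B)
  = 1.2988 + 1.2988 - 2.0000
  = 0.5976 bits

min(H(A), H(B)) = min(1.2988, 1.2988) = 1.2988 bits
Normalized MI = 0.5976 / 1.2988 = 0.4601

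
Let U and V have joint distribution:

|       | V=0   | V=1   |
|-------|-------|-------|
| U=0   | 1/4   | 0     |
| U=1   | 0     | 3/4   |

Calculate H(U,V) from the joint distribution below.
H(U,V) = -Σ P(U,V) log₂ P(U,V), summed over the non-zero cells:
H(U,V) = -[(1/4)·log₂(1/4) + (3/4)·log₂(3/4)]
  = 0.5000 + 0.3113
  = 0.8113 bits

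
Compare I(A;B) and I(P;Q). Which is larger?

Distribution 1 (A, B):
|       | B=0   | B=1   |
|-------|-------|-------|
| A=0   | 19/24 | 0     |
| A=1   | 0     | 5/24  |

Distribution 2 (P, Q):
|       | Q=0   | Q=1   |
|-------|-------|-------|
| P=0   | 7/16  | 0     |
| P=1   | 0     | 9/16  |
Distribution 1 (A, B):
Marginal P(A) (row sums):
  P(A=0) = 19/24 + 0 = 19/24
  P(A=1) = 0 + 5/24 = 5/24
Marginal P(B) (column sums):
  P(B=0) = 19/24 + 0 = 19/24
  P(B=1) = 0 + 5/24 = 5/24

H(A) = -[(19/24)·log₂(19/24) + (5/24)·log₂(5/24)]
  = 0.2668 + 0.4715
  = 0.7383 bits
H(B) = -[(19/24)·log₂(19/24) + (5/24)·log₂(5/24)]
  = 0.2668 + 0.4715
  = 0.7383 bits
H(A,B) = -[(19/24)·log₂(19/24) + (5/24)·log₂(5/24)]
  = 0.2668 + 0.4715
  = 0.7383 bits

I(A;B) = H(A) + H(B) - H(A,B)
  = 0.7383 + 0.7383 - 0.7383
  = 0.7383 bits

Distribution 2 (P, Q):
Marginal P(P) (row sums):
  P(P=0) = 7/16 + 0 = 7/16
  P(P=1) = 0 + 9/16 = 9/16
Marginal P(Q) (column sums):
  P(Q=0) = 7/16 + 0 = 7/16
  P(Q=1) = 0 + 9/16 = 9/16

H(P) = -[(7/16)·log₂(7/16) + (9/16)·log₂(9/16)]
  = 0.5218 + 0.4669
  = 0.9887 bits
H(Q) = -[(7/16)·log₂(7/16) + (9/16)·log₂(9/16)]
  = 0.5218 + 0.4669
  = 0.9887 bits
H(P,Q) = -[(7/16)·log₂(7/16) + (9/16)·log₂(9/16)]
  = 0.5218 + 0.4669
  = 0.9887 bits

I(P;Q) = H(P) + H(Q) - H(P,Q)
  = 0.9887 + 0.9887 - 0.9887
  = 0.9887 bits

I(P;Q) = 0.9887 bits > I(A;B) = 0.7383 bits, so (P, Q) has the higher mutual information (stronger dependence).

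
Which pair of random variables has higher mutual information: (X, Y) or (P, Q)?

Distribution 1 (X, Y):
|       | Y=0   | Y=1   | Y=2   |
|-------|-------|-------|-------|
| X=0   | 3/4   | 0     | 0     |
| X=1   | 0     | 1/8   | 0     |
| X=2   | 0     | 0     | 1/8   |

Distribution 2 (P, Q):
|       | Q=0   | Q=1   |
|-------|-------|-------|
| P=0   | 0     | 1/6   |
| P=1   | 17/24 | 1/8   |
Distribution 1 (X, Y):
Marginal P(X) (row sums):
  P(X=0) = 3/4 + 0 + 0 = 3/4
  P(X=1) = 0 + 1/8 + 0 = 1/8
  P(X=2) = 0 + 0 + 1/8 = 1/8
Marginal P(Y) (column sums):
  P(Y=0) = 3/4 + 0 + 0 = 3/4
  P(Y=1) = 0 + 1/8 + 0 = 1/8
  P(Y=2) = 0 + 0 + 1/8 = 1/8

H(X) = -[(3/4)·log₂(3/4) + (1/8)·log₂(1/8) + (1/8)·log₂(1/8)]
  = 0.3113 + 0.3750 + 0.3750
  = 1.0613 bits
H(Y) = -[(3/4)·log₂(3/4) + (1/8)·log₂(1/8) + (1/8)·log₂(1/8)]
  = 0.3113 + 0.3750 + 0.3750
  = 1.0613 bits
H(X,Y) = -[(3/4)·log₂(3/4) + (1/8)·log₂(1/8) + (1/8)·log₂(1/8)]
  = 0.3113 + 0.3750 + 0.3750
  = 1.0613 bits

I(X;Y) = H(X) + H(Y) - H(X,Y)
  = 1.0613 + 1.0613 - 1.0613
  = 1.0613 bits

Distribution 2 (P, Q):
Marginal P(P) (row sums):
  P(P=0) = 0 + 1/6 = 1/6
  P(P=1) = 17/24 + 1/8 = 5/6
Marginal P(Q) (column sums):
  P(Q=0) = 0 + 17/24 = 17/24
  P(Q=1) = 1/6 + 1/8 = 7/24

H(P) = -[(1/6)·log₂(1/6) + (5/6)·log₂(5/6)]
  = 0.4308 + 0.2192
  = 0.6500 bits
H(Q) = -[(17/24)·log₂(17/24) + (7/24)·log₂(7/24)]
  = 0.3524 + 0.5185
  = 0.8709 bits
H(P,Q) = -[(1/6)·log₂(1/6) + (17/24)·log₂(17/24) + (1/8)·log₂(1/8)]
  = 0.4308 + 0.3524 + 0.3750
  = 1.1582 bits

I(P;Q) = H(P) + H(Q) - H(P,Q)
  = 0.6500 + 0.8709 - 1.1582
  = 0.3627 bits

I(X;Y) = 1.0613 bits > I(P;Q) = 0.3627 bits, so (X, Y) has the higher mutual information (stronger dependence).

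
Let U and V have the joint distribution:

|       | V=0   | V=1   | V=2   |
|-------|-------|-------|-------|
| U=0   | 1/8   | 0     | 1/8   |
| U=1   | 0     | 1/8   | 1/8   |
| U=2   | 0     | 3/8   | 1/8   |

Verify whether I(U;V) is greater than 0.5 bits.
Marginal P(U) (row sums):
  P(U=0) = 1/8 + 0 + 1/8 = 1/4
  P(U=1) = 0 + 1/8 + 1/8 = 1/4
  P(U=2) = 0 + 3/8 + 1/8 = 1/2
Marginal P(V) (column sums):
  P(V=0) = 1/8 + 0 + 0 = 1/8
  P(V=1) = 0 + 1/8 + 3/8 = 1/2
  P(V=2) = 1/8 + 1/8 + 1/8 = 3/8

H(U) = -[(1/4)·log₂(1/4) + (1/4)·log₂(1/4) + (1/2)·log₂(1/2)]
  = 0.5000 + 0.5000 + 0.5000
  = 1.5000 bits
H(V) = -[(1/8)·log₂(1/8) + (1/2)·log₂(1/2) + (3/8)·log₂(3/8)]
  = 0.3750 + 0.5000 + 0.5306
  = 1.4056 bits
H(U,V) = -[(1/8)·log₂(1/8) + (1/8)·log₂(1/8) + (1/8)·log₂(1/8) + (1/8)·log₂(1/8) + (3/8)·log₂(3/8) + (1/8)·log₂(1/8)]
  = 0.3750 + 0.3750 + 0.3750 + 0.3750 + 0.5306 + 0.3750
  = 2.4056 bits

I(U;V) = H(U) + H(V) - H(U,V)
  = 1.5000 + 1.4056 - 2.4056
  = 0.5000 bits

No. I(U;V) = 0.5000 bits, which is ≤ 0.5 bits.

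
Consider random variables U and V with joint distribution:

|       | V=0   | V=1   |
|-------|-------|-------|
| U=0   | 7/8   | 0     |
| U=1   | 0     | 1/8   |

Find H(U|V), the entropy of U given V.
Marginal P(V) (column sums):
  P(V=0) = 7/8 + 0 = 7/8
  P(V=1) = 0 + 1/8 = 1/8

H(U|V) = -Σ P(U,V)·log₂ P(U|V), where P(U|V) = P(U,V) / P(V)
  (cells with P(U,V) = 0 contribute 0)
  (U=0,V=0): P(U|V) = (7/8)/(7/8) = 1;  -(7/8)·log₂(1) = 0.0000
  (U=1,V=1): P(U|V) = (1/8)/(1/8) = 1;  -(1/8)·log₂(1) = 0.0000
H(U|V) = 0.0000 + 0.0000
  = 0.0000 bits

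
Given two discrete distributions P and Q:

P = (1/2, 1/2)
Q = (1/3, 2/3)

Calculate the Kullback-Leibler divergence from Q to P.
D(P||Q) = Σ P(i) log₂(P(i)/Q(i))
  i=0: (1/2) × log₂((1/2)/(1/3)) = (1/2) × log₂(3/2) = 0.2925
  i=1: (1/2) × log₂((1/2)/(2/3)) = (1/2) × log₂(3/4) = -0.2075
D(P||Q) = 0.2925 - 0.2075
  = 0.0850 bits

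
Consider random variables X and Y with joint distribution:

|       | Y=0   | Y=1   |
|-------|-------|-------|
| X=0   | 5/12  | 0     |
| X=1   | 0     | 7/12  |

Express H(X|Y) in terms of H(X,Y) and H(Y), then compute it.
H(X|Y) = H(X,Y) - H(Y)

Marginal P(Y) (column sums):
  P(Y=0) = 5/12 + 0 = 5/12
  P(Y=1) = 0 + 7/12 = 7/12

H(X,Y) = -[(5/12)·log₂(5/12) + (7/12)·log₂(7/12)]
  = 0.5263 + 0.4536
  = 0.9799 bits
H(Y) = -[(5/12)·log₂(5/12) + (7/12)·log₂(7/12)]
  = 0.5263 + 0.4536
  = 0.9799 bits

H(X|Y) = 0.9799 - 0.9799 = 0.0000 bits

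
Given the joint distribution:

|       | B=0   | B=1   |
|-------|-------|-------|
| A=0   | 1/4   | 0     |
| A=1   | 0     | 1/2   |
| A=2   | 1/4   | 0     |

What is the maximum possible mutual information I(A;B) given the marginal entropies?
The upper bound on mutual information is I(A;B) ≤ min(H(A), H(B)).

Marginal P(A) (row sums):
  P(A=0) = 1/4 + 0 = 1/4
  P(A=1) = 0 + 1/2 = 1/2
  P(A=2) = 1/4 + 0 = 1/4
Marginal P(B) (column sums):
  P(B=0) = 1/4 + 0 + 1/4 = 1/2
  P(B=1) = 0 + 1/2 + 0 = 1/2

H(A) = -[(1/4)·log₂(1/4) + (1/2)·log₂(1/2) + (1/4)·log₂(1/4)]
  = 0.5000 + 0.5000 + 0.5000
  = 1.5000 bits
H(B) = -[(1/2)·log₂(1/2) + (1/2)·log₂(1/2)]
  = 0.5000 + 0.5000
  = 1.0000 bits

Maximum possible I(A;B) = min(1.5000, 1.0000) = 1.0000 bits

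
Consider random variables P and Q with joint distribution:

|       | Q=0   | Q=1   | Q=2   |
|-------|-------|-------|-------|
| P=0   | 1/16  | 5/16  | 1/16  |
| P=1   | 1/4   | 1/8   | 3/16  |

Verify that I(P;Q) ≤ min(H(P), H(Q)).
Marginal P(P) (row sums):
  P(P=0) = 1/16 + 5/16 + 1/16 = 7/16
  P(P=1) = 1/4 + 1/8 + 3/16 = 9/16
Marginal P(Q) (column sums):
  P(Q=0) = 1/16 + 1/4 = 5/16
  P(Q=1) = 5/16 + 1/8 = 7/16
  P(Q=2) = 1/16 + 3/16 = 1/4

H(P) = -[(7/16)·log₂(7/16) + (9/16)·log₂(9/16)]
  = 0.5218 + 0.4669
  = 0.9887 bits
H(Q) = -[(5/16)·log₂(5/16) + (7/16)·log₂(7/16) + (1/4)·log₂(1/4)]
  = 0.5244 + 0.5218 + 0.5000
  = 1.5462 bits
H(P,Q) = -[(1/16)·log₂(1/16) + (5/16)·log₂(5/16) + (1/16)·log₂(1/16) + (1/4)·log₂(1/4) + (1/8)·log₂(1/8) + (3/16)·log₂(3/16)]
  = 0.2500 + 0.5244 + 0.2500 + 0.5000 + 0.3750 + 0.4528
  = 2.3522 bits

I(P;Q) = H(P) + H(Q) - H(P,Q)
  = 0.9887 + 1.5462 - 2.3522
  = 0.1827 bits

min(H(P), H(Q)) = min(0.9887, 1.5462) = 0.9887 bits
Since 0.1827 ≤ 0.9887, the bound is satisfied ✓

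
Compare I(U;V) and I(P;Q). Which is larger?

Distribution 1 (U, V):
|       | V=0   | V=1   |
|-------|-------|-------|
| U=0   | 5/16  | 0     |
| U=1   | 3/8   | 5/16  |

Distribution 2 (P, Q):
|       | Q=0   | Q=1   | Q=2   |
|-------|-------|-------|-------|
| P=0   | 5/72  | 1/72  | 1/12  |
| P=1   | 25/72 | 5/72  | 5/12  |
Distribution 1 (U, V):
Marginal P(U) (row sums):
  P(U=0) = 5/16 + 0 = 5/16
  P(U=1) = 3/8 + 5/16 = 11/16
Marginal P(V) (column sums):
  P(V=0) = 5/16 + 3/8 = 11/16
  P(V=1) = 0 + 5/16 = 5/16

H(U) = -[(5/16)·log₂(5/16) + (11/16)·log₂(11/16)]
  = 0.5244 + 0.3716
  = 0.8960 bits
H(V) = -[(11/16)·log₂(11/16) + (5/16)·log₂(5/16)]
  = 0.3716 + 0.5244
  = 0.8960 bits
H(U,V) = -[(5/16)·log₂(5/16) + (3/8)·log₂(3/8) + (5/16)·log₂(5/16)]
  = 0.5244 + 0.5306 + 0.5244
  = 1.5794 bits

I(U;V) = H(U) + H(V) - H(U,V)
  = 0.8960 + 0.8960 - 1.5794
  = 0.2126 bits

Distribution 2 (P, Q):
Marginal P(P) (row sums):
  P(P=0) = 5/72 + 1/72 + 1/12 = 1/6
  P(P=1) = 25/72 + 5/72 + 5/12 = 5/6
Marginal P(Q) (column sums):
  P(Q=0) = 5/72 + 25/72 = 5/12
  P(Q=1) = 1/72 + 5/72 = 1/12
  P(Q=2) = 1/12 + 5/12 = 1/2

H(P) = -[(1/6)·log₂(1/6) + (5/6)·log₂(5/6)]
  = 0.4308 + 0.2192
  = 0.6500 bits
H(Q) = -[(5/12)·log₂(5/12) + (1/12)·log₂(1/12) + (1/2)·log₂(1/2)]
  = 0.5263 + 0.2987 + 0.5000
  = 1.3250 bits
H(P,Q) = -[(5/72)·log₂(5/72) + (1/72)·log₂(1/72) + (1/12)·log₂(1/12) + (25/72)·log₂(25/72) + (5/72)·log₂(5/72) + (5/12)·log₂(5/12)]
  = 0.2672 + 0.0857 + 0.2987 + 0.5299 + 0.2672 + 0.5263
  = 1.9750 bits

I(P;Q) = H(P) + H(Q) - H(P,Q)
  = 0.6500 + 1.3250 - 1.9750
  = 0.0000 bits

I(U;V) = 0.2126 bits > I(P;Q) = 0.0000 bits, so (U, V) has the higher mutual information (stronger dependence).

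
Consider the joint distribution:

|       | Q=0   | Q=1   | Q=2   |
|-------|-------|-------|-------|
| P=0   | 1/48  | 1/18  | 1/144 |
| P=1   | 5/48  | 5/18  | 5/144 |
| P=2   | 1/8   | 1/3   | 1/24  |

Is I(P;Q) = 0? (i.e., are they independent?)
Marginal P(P) (row sums):
  P(P=0) = 1/48 + 1/18 + 1/144 = 1/12
  P(P=1) = 5/48 + 5/18 + 5/144 = 5/12
  P(P=2) = 1/8 + 1/3 + 1/24 = 1/2
Marginal P(Q) (column sums):
  P(Q=0) = 1/48 + 5/48 + 1/8 = 1/4
  P(Q=1) = 1/18 + 5/18 + 1/3 = 2/3
  P(Q=2) = 1/144 + 5/144 + 1/24 = 1/12

P and Q are independent iff P(P=i,Q=j) = P(P=i)·P(Q=j) for every cell.
  P(P=0)·P(Q=0) = 1/12 × 1/4 = 1/48 = P(P=0,Q=0) ✓
  P(P=0)·P(Q=1) = 1/12 × 2/3 = 1/18 = P(P=0,Q=1) ✓
  P(P=0)·P(Q=2) = 1/12 × 1/12 = 1/144 = P(P=0,Q=2) ✓
  P(P=1)·P(Q=0) = 5/12 × 1/4 = 5/48 = P(P=1,Q=0) ✓
  P(P=1)·P(Q=1) = 5/12 × 2/3 = 5/18 = P(P=1,Q=1) ✓
  P(P=1)·P(Q=2) = 5/12 × 1/12 = 5/144 = P(P=1,Q=2) ✓
  P(P=2)·P(Q=0) = 1/2 × 1/4 = 1/8 = P(P=2,Q=0) ✓
  P(P=2)·P(Q=1) = 1/2 × 2/3 = 1/3 = P(P=2,Q=1) ✓
  P(P=2)·P(Q=2) = 1/2 × 1/12 = 1/24 = P(P=2,Q=2) ✓

Yes, P and Q are independent: every cell factors, so I(P;Q) = 0 bits.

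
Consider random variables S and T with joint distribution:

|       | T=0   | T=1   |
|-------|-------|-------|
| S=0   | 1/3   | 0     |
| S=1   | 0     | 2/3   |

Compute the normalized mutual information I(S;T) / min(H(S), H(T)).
Marginal P(S) (row sums):
  P(S=0) = 1/3 + 0 = 1/3
  P(S=1) = 0 + 2/3 = 2/3
Marginal P(T) (column sums):
  P(T=0) = 1/3 + 0 = 1/3
  P(T=1) = 0 + 2/3 = 2/3

H(S) = -[(1/3)·log₂(1/3) + (2/3)·log₂(2/3)]
  = 0.5283 + 0.3900
  = 0.9183 bits
H(T) = -[(1/3)·log₂(1/3) + (2/3)·log₂(2/3)]
  = 0.5283 + 0.3900
  = 0.9183 bits
H(S,T) = -[(1/3)·log₂(1/3) + (2/3)·log₂(2/3)]
  = 0.5283 + 0.3900
  = 0.9183 bits

I(S;T) = H(S) + H(T) - H(S,T)
  = 0.9183 + 0.9183 - 0.9183
  = 0.9183 bits

min(H(S), H(T)) = min(0.9183, 0.9183) = 0.9183 bits
Normalized MI = 0.9183 / 0.9183 = 1.0000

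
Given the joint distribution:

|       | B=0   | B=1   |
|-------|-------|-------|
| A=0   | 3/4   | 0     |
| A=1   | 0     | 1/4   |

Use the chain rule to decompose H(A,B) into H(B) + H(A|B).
By the chain rule: H(A,B) = H(B) + H(A|B)

Marginal P(B) (column sums):
  P(B=0) = 3/4 + 0 = 3/4
  P(B=1) = 0 + 1/4 = 1/4
H(B) = -[(3/4)·log₂(3/4) + (1/4)·log₂(1/4)]
  = 0.3113 + 0.5000
  = 0.8113 bits
H(A|B) = -Σ P(A,B)·log₂ P(A|B), where P(A|B) = P(A,B) / P(B)
  (cells with P(A,B) = 0 contribute 0)
  (A=0,B=0): P(A|B) = (3/4)/(3/4) = 1;  -(3/4)·log₂(1) = 0.0000
  (A=1,B=1): P(A|B) = (1/4)/(1/4) = 1;  -(1/4)·log₂(1) = 0.0000
H(A|B) = 0.0000 + 0.0000
  = 0.0000 bits

H(A,B) = H(B) + H(A|B) = 0.8113 + 0.0000 = 0.8113 bits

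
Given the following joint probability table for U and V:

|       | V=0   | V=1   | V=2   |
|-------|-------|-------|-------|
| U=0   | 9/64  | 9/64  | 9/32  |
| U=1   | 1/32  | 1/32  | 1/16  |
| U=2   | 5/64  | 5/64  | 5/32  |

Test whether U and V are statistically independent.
Marginal P(U) (row sums):
  P(U=0) = 9/64 + 9/64 + 9/32 = 9/16
  P(U=1) = 1/32 + 1/32 + 1/16 = 1/8
  P(U=2) = 5/64 + 5/64 + 5/32 = 5/16
Marginal P(V) (column sums):
  P(V=0) = 9/64 + 1/32 + 5/64 = 1/4
  P(V=1) = 9/64 + 1/32 + 5/64 = 1/4
  P(V=2) = 9/32 + 1/16 + 5/32 = 1/2

U and V are independent iff P(U=i,V=j) = P(U=i)·P(V=j) for every cell.
  P(U=0)·P(V=0) = 9/16 × 1/4 = 9/64 = P(U=0,V=0) ✓
  P(U=0)·P(V=1) = 9/16 × 1/4 = 9/64 = P(U=0,V=1) ✓
  P(U=0)·P(V=2) = 9/16 × 1/2 = 9/32 = P(U=0,V=2) ✓
  P(U=1)·P(V=0) = 1/8 × 1/4 = 1/32 = P(U=1,V=0) ✓
  P(U=1)·P(V=1) = 1/8 × 1/4 = 1/32 = P(U=1,V=1) ✓
  P(U=1)·P(V=2) = 1/8 × 1/2 = 1/16 = P(U=1,V=2) ✓
  P(U=2)·P(V=0) = 5/16 × 1/4 = 5/64 = P(U=2,V=0) ✓
  P(U=2)·P(V=1) = 5/16 × 1/4 = 5/64 = P(U=2,V=1) ✓
  P(U=2)·P(V=2) = 5/16 × 1/2 = 5/32 = P(U=2,V=2) ✓

Yes, U and V are independent: every cell factors, so I(U;V) = 0 bits.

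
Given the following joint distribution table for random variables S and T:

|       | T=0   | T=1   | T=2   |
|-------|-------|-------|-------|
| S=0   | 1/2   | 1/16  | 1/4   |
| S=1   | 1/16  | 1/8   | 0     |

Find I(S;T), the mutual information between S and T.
Marginal P(S) (row sums):
  P(S=0) = 1/2 + 1/16 + 1/4 = 13/16
  P(S=1) = 1/16 + 1/8 + 0 = 3/16
Marginal P(T) (column sums):
  P(T=0) = 1/2 + 1/16 = 9/16
  P(T=1) = 1/16 + 1/8 = 3/16
  P(T=2) = 1/4 + 0 = 1/4

H(S) = -[(13/16)·log₂(13/16) + (3/16)·log₂(3/16)]
  = 0.2434 + 0.4528
  = 0.6962 bits
H(T) = -[(9/16)·log₂(9/16) + (3/16)·log₂(3/16) + (1/4)·log₂(1/4)]
  = 0.4669 + 0.4528 + 0.5000
  = 1.4197 bits
H(S,T) = -[(1/2)·log₂(1/2) + (1/16)·log₂(1/16) + (1/4)·log₂(1/4) + (1/16)·log₂(1/16) + (1/8)·log₂(1/8)]
  = 0.5000 + 0.2500 + 0.5000 + 0.2500 + 0.3750
  = 1.8750 bits

I(S;T) = H(S) + H(T) - H(S,T)
  = 0.6962 + 1.4197 - 1.8750
  = 0.2409 bits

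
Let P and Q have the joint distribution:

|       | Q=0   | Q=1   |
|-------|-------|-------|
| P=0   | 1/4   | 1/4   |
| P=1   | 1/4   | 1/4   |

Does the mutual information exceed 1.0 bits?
Marginal P(P) (row sums):
  P(P=0) = 1/4 + 1/4 = 1/2
  P(P=1) = 1/4 + 1/4 = 1/2
Marginal P(Q) (column sums):
  P(Q=0) = 1/4 + 1/4 = 1/2
  P(Q=1) = 1/4 + 1/4 = 1/2

H(P) = -[(1/2)·log₂(1/2) + (1/2)·log₂(1/2)]
  = 0.5000 + 0.5000
  = 1.0000 bits
H(Q) = -[(1/2)·log₂(1/2) + (1/2)·log₂(1/2)]
  = 0.5000 + 0.5000
  = 1.0000 bits
H(P,Q) = -[(1/4)·log₂(1/4) + (1/4)·log₂(1/4) + (1/4)·log₂(1/4) + (1/4)·log₂(1/4)]
  = 0.5000 + 0.5000 + 0.5000 + 0.5000
  = 2.0000 bits

I(P;Q) = H(P) + H(Q) - H(P,Q)
  = 1.0000 + 1.0000 - 2.0000
  = 0.0000 bits

No. I(P;Q) = 0.0000 bits, which is ≤ 1.0 bits.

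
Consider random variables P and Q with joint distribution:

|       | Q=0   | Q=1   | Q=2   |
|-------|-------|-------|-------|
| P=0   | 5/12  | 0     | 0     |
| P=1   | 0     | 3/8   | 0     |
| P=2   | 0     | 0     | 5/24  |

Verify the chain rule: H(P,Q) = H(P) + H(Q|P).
Left side:
H(P,Q) = -[(5/12)·log₂(5/12) + (3/8)·log₂(3/8) + (5/24)·log₂(5/24)]
  = 0.5263 + 0.5306 + 0.4715
  = 1.5284 bits

Right side:
Marginal P(P) (row sums):
  P(P=0) = 5/12 + 0 + 0 = 5/12
  P(P=1) = 0 + 3/8 + 0 = 3/8
  P(P=2) = 0 + 0 + 5/24 = 5/24
H(P) = -[(5/12)·log₂(5/12) + (3/8)·log₂(3/8) + (5/24)·log₂(5/24)]
  = 0.5263 + 0.5306 + 0.4715
  = 1.5284 bits
H(Q|P) = -Σ P(P,Q)·log₂ P(Q|P), where P(Q|P) = P(P,Q) / P(P)
  (cells with P(P,Q) = 0 contribute 0)
  (P=0,Q=0): P(Q|P) = (5/12)/(5/12) = 1;  -(5/12)·log₂(1) = 0.0000
  (P=1,Q=1): P(Q|P) = (3/8)/(3/8) = 1;  -(3/8)·log₂(1) = 0.0000
  (P=2,Q=2): P(Q|P) = (5/24)/(5/24) = 1;  -(5/24)·log₂(1) = 0.0000
H(Q|P) = 0.0000 + 0.0000 + 0.0000
  = 0.0000 bits
H(P) + H(Q|P) = 1.5284 + 0.0000 = 1.5284 bits

Both sides equal 1.5284 bits, so the chain rule holds ✓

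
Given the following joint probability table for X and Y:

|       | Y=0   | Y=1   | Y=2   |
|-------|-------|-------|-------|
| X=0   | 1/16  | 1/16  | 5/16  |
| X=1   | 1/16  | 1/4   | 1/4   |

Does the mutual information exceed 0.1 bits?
Marginal P(X) (row sums):
  P(X=0) = 1/16 + 1/16 + 5/16 = 7/16
  P(X=1) = 1/16 + 1/4 + 1/4 = 9/16
Marginal P(Y) (column sums):
  P(Y=0) = 1/16 + 1/16 = 1/8
  P(Y=1) = 1/16 + 1/4 = 5/16
  P(Y=2) = 5/16 + 1/4 = 9/16

H(X) = -[(7/16)·log₂(7/16) + (9/16)·log₂(9/16)]
  = 0.5218 + 0.4669
  = 0.9887 bits
H(Y) = -[(1/8)·log₂(1/8) + (5/16)·log₂(5/16) + (9/16)·log₂(9/16)]
  = 0.3750 + 0.5244 + 0.4669
  = 1.3663 bits
H(X,Y) = -[(1/16)·log₂(1/16) + (1/16)·log₂(1/16) + (5/16)·log₂(5/16) + (1/16)·log₂(1/16) + (1/4)·log₂(1/4) + (1/4)·log₂(1/4)]
  = 0.2500 + 0.2500 + 0.5244 + 0.2500 + 0.5000 + 0.5000
  = 2.2744 bits

I(X;Y) = H(X) + H(Y) - H(X,Y)
  = 0.9887 + 1.3663 - 2.2744
  = 0.0806 bits

No. I(X;Y) = 0.0806 bits, which is ≤ 0.1 bits.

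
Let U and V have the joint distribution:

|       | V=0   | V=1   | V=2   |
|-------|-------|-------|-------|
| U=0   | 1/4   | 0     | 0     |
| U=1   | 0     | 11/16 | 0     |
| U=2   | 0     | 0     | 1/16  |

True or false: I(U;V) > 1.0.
Marginal P(U) (row sums):
  P(U=0) = 1/4 + 0 + 0 = 1/4
  P(U=1) = 0 + 11/16 + 0 = 11/16
  P(U=2) = 0 + 0 + 1/16 = 1/16
Marginal P(V) (column sums):
  P(V=0) = 1/4 + 0 + 0 = 1/4
  P(V=1) = 0 + 11/16 + 0 = 11/16
  P(V=2) = 0 + 0 + 1/16 = 1/16

H(U) = -[(1/4)·log₂(1/4) + (11/16)·log₂(11/16) + (1/16)·log₂(1/16)]
  = 0.5000 + 0.3716 + 0.2500
  = 1.1216 bits
H(V) = -[(1/4)·log₂(1/4) + (11/16)·log₂(11/16) + (1/16)·log₂(1/16)]
  = 0.5000 + 0.3716 + 0.2500
  = 1.1216 bits
H(U,V) = -[(1/4)·log₂(1/4) + (11/16)·log₂(11/16) + (1/16)·log₂(1/16)]
  = 0.5000 + 0.3716 + 0.2500
  = 1.1216 bits

I(U;V) = H(U) + H(V) - H(U,V)
  = 1.1216 + 1.1216 - 1.1216
  = 1.1216 bits

True. I(U;V) = 1.1216 bits, which is > 1.0 bits.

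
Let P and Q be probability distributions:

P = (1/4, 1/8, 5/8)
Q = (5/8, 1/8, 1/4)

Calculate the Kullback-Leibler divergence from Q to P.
D(P||Q) = Σ P(i) log₂(P(i)/Q(i))
  i=0: (1/4) × log₂((1/4)/(5/8)) = (1/4) × log₂(2/5) = -0.3305
  i=1: (1/8) × log₂((1/8)/(1/8)) = (1/8) × log₂(1) = 0.0000
  i=2: (5/8) × log₂((5/8)/(1/4)) = (5/8) × log₂(5/2) = 0.8262
D(P||Q) = -0.3305 + 0.0000 + 0.8262
  = 0.4957 bits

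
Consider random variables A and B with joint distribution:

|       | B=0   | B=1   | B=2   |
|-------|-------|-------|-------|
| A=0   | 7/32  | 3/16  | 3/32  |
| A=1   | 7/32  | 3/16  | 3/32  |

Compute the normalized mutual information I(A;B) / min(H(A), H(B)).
Marginal P(A) (row sums):
  P(A=0) = 7/32 + 3/16 + 3/32 = 1/2
  P(A=1) = 7/32 + 3/16 + 3/32 = 1/2
Marginal P(B) (column sums):
  P(B=0) = 7/32 + 7/32 = 7/16
  P(B=1) = 3/16 + 3/16 = 3/8
  P(B=2) = 3/32 + 3/32 = 3/16

H(A) = -[(1/2)·log₂(1/2) + (1/2)·log₂(1/2)]
  = 0.5000 + 0.5000
  = 1.0000 bits
H(B) = -[(7/16)·log₂(7/16) + (3/8)·log₂(3/8) + (3/16)·log₂(3/16)]
  = 0.5218 + 0.5306 + 0.4528
  = 1.5052 bits
H(A,B) = -[(7/32)·log₂(7/32) + (3/16)·log₂(3/16) + (3/32)·log₂(3/32) + (7/32)·log₂(7/32) + (3/16)·log₂(3/16) + (3/32)·log₂(3/32)]
  = 0.4796 + 0.4528 + 0.3202 + 0.4796 + 0.4528 + 0.3202
  = 2.5052 bits

I(A;B) = H(A) + H(B) - H(A,B)
  = 1.0000 + 1.5052 - 2.5052
  = 0.0000 bits

min(H(A), H(B)) = min(1.0000, 1.5052) = 1.0000 bits
Normalized MI = 0.0000 / 1.0000 = 0.0000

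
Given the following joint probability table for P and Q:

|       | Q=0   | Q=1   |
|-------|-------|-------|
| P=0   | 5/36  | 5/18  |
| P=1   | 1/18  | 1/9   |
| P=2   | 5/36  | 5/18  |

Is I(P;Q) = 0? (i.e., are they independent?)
Marginal P(P) (row sums):
  P(P=0) = 5/36 + 5/18 = 5/12
  P(P=1) = 1/18 + 1/9 = 1/6
  P(P=2) = 5/36 + 5/18 = 5/12
Marginal P(Q) (column sums):
  P(Q=0) = 5/36 + 1/18 + 5/36 = 1/3
  P(Q=1) = 5/18 + 1/9 + 5/18 = 2/3

P and Q are independent iff P(P=i,Q=j) = P(P=i)·P(Q=j) for every cell.
  P(P=0)·P(Q=0) = 5/12 × 1/3 = 5/36 = P(P=0,Q=0) ✓
  P(P=0)·P(Q=1) = 5/12 × 2/3 = 5/18 = P(P=0,Q=1) ✓
  P(P=1)·P(Q=0) = 1/6 × 1/3 = 1/18 = P(P=1,Q=0) ✓
  P(P=1)·P(Q=1) = 1/6 × 2/3 = 1/9 = P(P=1,Q=1) ✓
  P(P=2)·P(Q=0) = 5/12 × 1/3 = 5/36 = P(P=2,Q=0) ✓
  P(P=2)·P(Q=1) = 5/12 × 2/3 = 5/18 = P(P=2,Q=1) ✓

Yes, P and Q are independent: every cell factors, so I(P;Q) = 0 bits.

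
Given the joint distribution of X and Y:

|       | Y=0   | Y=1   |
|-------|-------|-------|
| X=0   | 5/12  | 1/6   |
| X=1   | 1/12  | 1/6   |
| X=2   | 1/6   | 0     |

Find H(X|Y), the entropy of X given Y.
Marginal P(Y) (column sums):
  P(Y=0) = 5/12 + 1/12 + 1/6 = 2/3
  P(Y=1) = 1/6 + 1/6 + 0 = 1/3

H(X|Y) = -Σ P(X,Y)·log₂ P(X|Y), where P(X|Y) = P(X,Y) / P(Y)
  (cells with P(X,Y) = 0 contribute 0)
  (X=0,Y=0): P(X|Y) = (5/12)/(2/3) = 5/8;  -(5/12)·log₂(5/8) = 0.2825
  (X=0,Y=1): P(X|Y) = (1/6)/(1/3) = 1/2;  -(1/6)·log₂(1/2) = 0.1667
  (X=1,Y=0): P(X|Y) = (1/12)/(2/3) = 1/8;  -(1/12)·log₂(1/8) = 0.2500
  (X=1,Y=1): P(X|Y) = (1/6)/(1/3) = 1/2;  -(1/6)·log₂(1/2) = 0.1667
  (X=2,Y=0): P(X|Y) = (1/6)/(2/3) = 1/4;  -(1/6)·log₂(1/4) = 0.3333
H(X|Y) = 0.2825 + 0.1667 + 0.2500 + 0.1667 + 0.3333
  = 1.1992 bits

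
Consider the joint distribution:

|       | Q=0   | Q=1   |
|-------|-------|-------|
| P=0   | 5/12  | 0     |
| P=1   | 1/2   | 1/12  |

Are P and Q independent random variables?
Marginal P(P) (row sums):
  P(P=0) = 5/12 + 0 = 5/12
  P(P=1) = 1/2 + 1/12 = 7/12
Marginal P(Q) (column sums):
  P(Q=0) = 5/12 + 1/2 = 11/12
  P(Q=1) = 0 + 1/12 = 1/12

P and Q are independent iff P(P=i,Q=j) = P(P=i)·P(Q=j) for every cell.
  P(P=0)·P(Q=0) = 5/12 × 11/12 = 55/144, but P(P=0,Q=0) = 5/12 ✗

No, P and Q are not independent. Quantitatively, I(P;Q) > 0:

H(P) = -[(5/12)·log₂(5/12) + (7/12)·log₂(7/12)]
  = 0.5263 + 0.4536
  = 0.9799 bits
H(Q) = -[(11/12)·log₂(11/12) + (1/12)·log₂(1/12)]
  = 0.1151 + 0.2987
  = 0.4138 bits
H(P,Q) = -[(5/12)·log₂(5/12) + (1/2)·log₂(1/2) + (1/12)·log₂(1/12)]
  = 0.5263 + 0.5000 + 0.2987
  = 1.3250 bits
I(P;Q) = H(P) + H(Q) - H(P,Q) = 0.9799 + 0.4138 - 1.3250 = 0.0687 bits > 0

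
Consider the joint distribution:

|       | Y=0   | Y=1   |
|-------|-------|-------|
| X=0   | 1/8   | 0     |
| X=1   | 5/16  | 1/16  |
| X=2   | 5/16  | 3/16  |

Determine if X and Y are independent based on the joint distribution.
Marginal P(X) (row sums):
  P(X=0) = 1/8 + 0 = 1/8
  P(X=1) = 5/16 + 1/16 = 3/8
  P(X=2) = 5/16 + 3/16 = 1/2
Marginal P(Y) (column sums):
  P(Y=0) = 1/8 + 5/16 + 5/16 = 3/4
  P(Y=1) = 0 + 1/16 + 3/16 = 1/4

X and Y are independent iff P(X=i,Y=j) = P(X=i)·P(Y=j) for every cell.
  P(X=0)·P(Y=0) = 1/8 × 3/4 = 3/32, but P(X=0,Y=0) = 1/8 ✗

No, X and Y are not independent. Quantitatively, I(X;Y) > 0:

H(X) = -[(1/8)·log₂(1/8) + (3/8)·log₂(3/8) + (1/2)·log₂(1/2)]
  = 0.3750 + 0.5306 + 0.5000
  = 1.4056 bits
H(Y) = -[(3/4)·log₂(3/4) + (1/4)·log₂(1/4)]
  = 0.3113 + 0.5000
  = 0.8113 bits
H(X,Y) = -[(1/8)·log₂(1/8) + (5/16)·log₂(5/16) + (1/16)·log₂(1/16) + (5/16)·log₂(5/16) + (3/16)·log₂(3/16)]
  = 0.3750 + 0.5244 + 0.2500 + 0.5244 + 0.4528
  = 2.1266 bits
I(X;Y) = H(X) + H(Y) - H(X,Y) = 1.4056 + 0.8113 - 2.1266 = 0.0903 bits > 0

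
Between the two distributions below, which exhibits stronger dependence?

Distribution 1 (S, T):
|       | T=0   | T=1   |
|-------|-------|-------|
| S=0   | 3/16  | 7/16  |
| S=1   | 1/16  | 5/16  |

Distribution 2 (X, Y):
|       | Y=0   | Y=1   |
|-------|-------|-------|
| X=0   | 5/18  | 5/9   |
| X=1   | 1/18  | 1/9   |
Distribution 1 (S, T):
Marginal P(S) (row sums):
  P(S=0) = 3/16 + 7/16 = 5/8
  P(S=1) = 1/16 + 5/16 = 3/8
Marginal P(T) (column sums):
  P(T=0) = 3/16 + 1/16 = 1/4
  P(T=1) = 7/16 + 5/16 = 3/4

H(S) = -[(5/8)·log₂(5/8) + (3/8)·log₂(3/8)]
  = 0.4238 + 0.5306
  = 0.9544 bits
H(T) = -[(1/4)·log₂(1/4) + (3/4)·log₂(3/4)]
  = 0.5000 + 0.3113
  = 0.8113 bits
H(S,T) = -[(3/16)·log₂(3/16) + (7/16)·log₂(7/16) + (1/16)·log₂(1/16) + (5/16)·log₂(5/16)]
  = 0.4528 + 0.5218 + 0.2500 + 0.5244
  = 1.7490 bits

I(S;T) = H(S) + H(T) - H(S,T)
  = 0.9544 + 0.8113 - 1.7490
  = 0.0167 bits

Distribution 2 (X, Y):
Marginal P(X) (row sums):
  P(X=0) = 5/18 + 5/9 = 5/6
  P(X=1) = 1/18 + 1/9 = 1/6
Marginal P(Y) (column sums):
  P(Y=0) = 5/18 + 1/18 = 1/3
  P(Y=1) = 5/9 + 1/9 = 2/3

H(X) = -[(5/6)·log₂(5/6) + (1/6)·log₂(1/6)]
  = 0.2192 + 0.4308
  = 0.6500 bits
H(Y) = -[(1/3)·log₂(1/3) + (2/3)·log₂(2/3)]
  = 0.5283 + 0.3900
  = 0.9183 bits
H(X,Y) = -[(5/18)·log₂(5/18) + (5/9)·log₂(5/9) + (1/18)·log₂(1/18) + (1/9)·log₂(1/9)]
  = 0.5133 + 0.4711 + 0.2317 + 0.3522
  = 1.5683 bits

I(X;Y) = H(X) + H(Y) - H(X,Y)
  = 0.6500 + 0.9183 - 1.5683
  = 0.0000 bits

I(S;T) = 0.0167 bits > I(X;Y) = 0.0000 bits, so (S, T) has the higher mutual information (stronger dependence).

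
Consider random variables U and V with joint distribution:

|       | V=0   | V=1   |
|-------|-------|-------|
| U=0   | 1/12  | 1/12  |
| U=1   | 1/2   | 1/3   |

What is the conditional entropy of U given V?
Marginal P(V) (column sums):
  P(V=0) = 1/12 + 1/2 = 7/12
  P(V=1) = 1/12 + 1/3 = 5/12

H(U|V) = -Σ P(U,V)·log₂ P(U|V), where P(U|V) = P(U,V) / P(V)
  (U=0,V=0): P(U|V) = (1/12)/(7/12) = 1/7;  -(1/12)·log₂(1/7) = 0.2339
  (U=0,V=1): P(U|V) = (1/12)/(5/12) = 1/5;  -(1/12)·log₂(1/5) = 0.1935
  (U=1,V=0): P(U|V) = (1/2)/(7/12) = 6/7;  -(1/2)·log₂(6/7) = 0.1112
  (U=1,V=1): P(U|V) = (1/3)/(5/12) = 4/5;  -(1/3)·log₂(4/5) = 0.1073
H(U|V) = 0.2339 + 0.1935 + 0.1112 + 0.1073
  = 0.6459 bits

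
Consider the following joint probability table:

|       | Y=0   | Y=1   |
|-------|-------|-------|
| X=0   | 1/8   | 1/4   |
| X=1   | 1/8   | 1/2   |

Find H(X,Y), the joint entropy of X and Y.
H(X,Y) = -Σ P(X,Y) log₂ P(X,Y), summed over the non-zero cells:
H(X,Y) = -[(1/8)·log₂(1/8) + (1/4)·log₂(1/4) + (1/8)·log₂(1/8) + (1/2)·log₂(1/2)]
  = 0.3750 + 0.5000 + 0.3750 + 0.5000
  = 1.7500 bits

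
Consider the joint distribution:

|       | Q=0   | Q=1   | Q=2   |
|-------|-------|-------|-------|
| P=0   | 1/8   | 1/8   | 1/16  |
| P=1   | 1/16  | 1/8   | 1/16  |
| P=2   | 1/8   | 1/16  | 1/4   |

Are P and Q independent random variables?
Marginal P(P) (row sums):
  P(P=0) = 1/8 + 1/8 + 1/16 = 5/16
  P(P=1) = 1/16 + 1/8 + 1/16 = 1/4
  P(P=2) = 1/8 + 1/16 + 1/4 = 7/16
Marginal P(Q) (column sums):
  P(Q=0) = 1/8 + 1/16 + 1/8 = 5/16
  P(Q=1) = 1/8 + 1/8 + 1/16 = 5/16
  P(Q=2) = 1/16 + 1/16 + 1/4 = 3/8

P and Q are independent iff P(P=i,Q=j) = P(P=i)·P(Q=j) for every cell.
  P(P=0)·P(Q=0) = 5/16 × 5/16 = 25/256, but P(P=0,Q=0) = 1/8 ✗

No, P and Q are not independent. Quantitatively, I(P;Q) > 0:

H(P) = -[(5/16)·log₂(5/16) + (1/4)·log₂(1/4) + (7/16)·log₂(7/16)]
  = 0.5244 + 0.5000 + 0.5218
  = 1.5462 bits
H(Q) = -[(5/16)·log₂(5/16) + (5/16)·log₂(5/16) + (3/8)·log₂(3/8)]
  = 0.5244 + 0.5244 + 0.5306
  = 1.5794 bits
H(P,Q) = -[(1/8)·log₂(1/8) + (1/8)·log₂(1/8) + (1/16)·log₂(1/16) + (1/16)·log₂(1/16) + (1/8)·log₂(1/8) + (1/16)·log₂(1/16) + (1/8)·log₂(1/8) + (1/16)·log₂(1/16) + (1/4)·log₂(1/4)]
  = 0.3750 + 0.3750 + 0.2500 + 0.2500 + 0.3750 + 0.2500 + 0.3750 + 0.2500 + 0.5000
  = 3.0000 bits
I(P;Q) = H(P) + H(Q) - H(P,Q) = 1.5462 + 1.5794 - 3.0000 = 0.1256 bits > 0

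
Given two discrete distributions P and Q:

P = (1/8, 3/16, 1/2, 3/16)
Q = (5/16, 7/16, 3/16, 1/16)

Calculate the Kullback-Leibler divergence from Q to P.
D(P||Q) = Σ P(i) log₂(P(i)/Q(i))
  i=0: (1/8) × log₂((1/8)/(5/16)) = (1/8) × log₂(2/5) = -0.1652
  i=1: (3/16) × log₂((3/16)/(7/16)) = (3/16) × log₂(3/7) = -0.2292
  i=2: (1/2) × log₂((1/2)/(3/16)) = (1/2) × log₂(8/3) = 0.7075
  i=3: (3/16) × log₂((3/16)/(1/16)) = (3/16) × log₂(3) = 0.2972
D(P||Q) = -0.1652 - 0.2292 + 0.7075 + 0.2972
  = 0.6103 bits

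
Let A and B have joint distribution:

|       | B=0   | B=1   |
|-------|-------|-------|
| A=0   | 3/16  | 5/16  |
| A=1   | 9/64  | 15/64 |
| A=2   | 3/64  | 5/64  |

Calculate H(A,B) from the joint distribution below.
H(A,B) = -Σ P(A,B) log₂ P(A,B), summed over the non-zero cells:
H(A,B) = -[(3/16)·log₂(3/16) + (5/16)·log₂(5/16) + (9/64)·log₂(9/64) + (15/64)·log₂(15/64) + (3/64)·log₂(3/64) + (5/64)·log₂(5/64)]
  = 0.4528 + 0.5244 + 0.3980 + 0.4906 + 0.2070 + 0.2873
  = 2.3601 bits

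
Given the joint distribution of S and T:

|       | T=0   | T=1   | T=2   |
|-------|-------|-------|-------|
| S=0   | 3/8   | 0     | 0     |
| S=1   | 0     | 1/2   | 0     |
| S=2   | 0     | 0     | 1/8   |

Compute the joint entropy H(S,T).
H(S,T) = -Σ P(S,T) log₂ P(S,T), summed over the non-zero cells:
H(S,T) = -[(3/8)·log₂(3/8) + (1/2)·log₂(1/2) + (1/8)·log₂(1/8)]
  = 0.5306 + 0.5000 + 0.3750
  = 1.4056 bits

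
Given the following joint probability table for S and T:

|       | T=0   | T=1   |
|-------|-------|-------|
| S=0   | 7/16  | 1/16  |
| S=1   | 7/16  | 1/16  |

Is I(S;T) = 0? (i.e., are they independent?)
Marginal P(S) (row sums):
  P(S=0) = 7/16 + 1/16 = 1/2
  P(S=1) = 7/16 + 1/16 = 1/2
Marginal P(T) (column sums):
  P(T=0) = 7/16 + 7/16 = 7/8
  P(T=1) = 1/16 + 1/16 = 1/8

S and T are independent iff P(S=i,T=j) = P(S=i)·P(T=j) for every cell.
  P(S=0)·P(T=0) = 1/2 × 7/8 = 7/16 = P(S=0,T=0) ✓
  P(S=0)·P(T=1) = 1/2 × 1/8 = 1/16 = P(S=0,T=1) ✓
  P(S=1)·P(T=0) = 1/2 × 7/8 = 7/16 = P(S=1,T=0) ✓
  P(S=1)·P(T=1) = 1/2 × 1/8 = 1/16 = P(S=1,T=1) ✓

Yes, S and T are independent: every cell factors, so I(S;T) = 0 bits.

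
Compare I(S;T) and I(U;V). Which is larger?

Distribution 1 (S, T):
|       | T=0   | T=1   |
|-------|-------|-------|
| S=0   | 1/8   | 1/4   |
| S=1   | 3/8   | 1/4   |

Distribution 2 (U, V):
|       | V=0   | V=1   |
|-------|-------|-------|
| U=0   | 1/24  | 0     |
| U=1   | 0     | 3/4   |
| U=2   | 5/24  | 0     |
Distribution 1 (S, T):
Marginal P(S) (row sums):
  P(S=0) = 1/8 + 1/4 = 3/8
  P(S=1) = 3/8 + 1/4 = 5/8
Marginal P(T) (column sums):
  P(T=0) = 1/8 + 3/8 = 1/2
  P(T=1) = 1/4 + 1/4 = 1/2

H(S) = -[(3/8)·log₂(3/8) + (5/8)·log₂(5/8)]
  = 0.5306 + 0.4238
  = 0.9544 bits
H(T) = -[(1/2)·log₂(1/2) + (1/2)·log₂(1/2)]
  = 0.5000 + 0.5000
  = 1.0000 bits
H(S,T) = -[(1/8)·log₂(1/8) + (1/4)·log₂(1/4) + (3/8)·log₂(3/8) + (1/4)·log₂(1/4)]
  = 0.3750 + 0.5000 + 0.5306 + 0.5000
  = 1.9056 bits

I(S;T) = H(S) + H(T) - H(S,T)
  = 0.9544 + 1.0000 - 1.9056
  = 0.0488 bits

Distribution 2 (U, V):
Marginal P(U) (row sums):
  P(U=0) = 1/24 + 0 = 1/24
  P(U=1) = 0 + 3/4 = 3/4
  P(U=2) = 5/24 + 0 = 5/24
Marginal P(V) (column sums):
  P(V=0) = 1/24 + 0 + 5/24 = 1/4
  P(V=1) = 0 + 3/4 + 0 = 3/4

H(U) = -[(1/24)·log₂(1/24) + (3/4)·log₂(3/4) + (5/24)·log₂(5/24)]
  = 0.1910 + 0.3113 + 0.4715
  = 0.9738 bits
H(V) = -[(1/4)·log₂(1/4) + (3/4)·log₂(3/4)]
  = 0.5000 + 0.3113
  = 0.8113 bits
H(U,V) = -[(1/24)·log₂(1/24) + (3/4)·log₂(3/4) + (5/24)·log₂(5/24)]
  = 0.1910 + 0.3113 + 0.4715
  = 0.9738 bits

I(U;V) = H(U) + H(V) - H(U,V)
  = 0.9738 + 0.8113 - 0.9738
  = 0.8113 bits

I(U;V) = 0.8113 bits > I(S;T) = 0.0488 bits, so (U, V) has the higher mutual information (stronger dependence).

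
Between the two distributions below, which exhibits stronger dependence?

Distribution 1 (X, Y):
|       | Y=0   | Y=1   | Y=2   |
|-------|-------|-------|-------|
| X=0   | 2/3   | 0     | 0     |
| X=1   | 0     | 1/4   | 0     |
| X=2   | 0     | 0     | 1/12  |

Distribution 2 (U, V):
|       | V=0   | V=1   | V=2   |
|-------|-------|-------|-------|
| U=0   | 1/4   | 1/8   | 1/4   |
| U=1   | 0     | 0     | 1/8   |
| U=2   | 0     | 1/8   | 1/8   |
Distribution 1 (X, Y):
Marginal P(X) (row sums):
  P(X=0) = 2/3 + 0 + 0 = 2/3
  P(X=1) = 0 + 1/4 + 0 = 1/4
  P(X=2) = 0 + 0 + 1/12 = 1/12
Marginal P(Y) (column sums):
  P(Y=0) = 2/3 + 0 + 0 = 2/3
  P(Y=1) = 0 + 1/4 + 0 = 1/4
  P(Y=2) = 0 + 0 + 1/12 = 1/12

H(X) = -[(2/3)·log₂(2/3) + (1/4)·log₂(1/4) + (1/12)·log₂(1/12)]
  = 0.3900 + 0.5000 + 0.2987
  = 1.1887 bits
H(Y) = -[(2/3)·log₂(2/3) + (1/4)·log₂(1/4) + (1/12)·log₂(1/12)]
  = 0.3900 + 0.5000 + 0.2987
  = 1.1887 bits
H(X,Y) = -[(2/3)·log₂(2/3) + (1/4)·log₂(1/4) + (1/12)·log₂(1/12)]
  = 0.3900 + 0.5000 + 0.2987
  = 1.1887 bits

I(X;Y) = H(X) + H(Y) - H(X,Y)
  = 1.1887 + 1.1887 - 1.1887
  = 1.1887 bits

Distribution 2 (U, V):
Marginal P(U) (row sums):
  P(U=0) = 1/4 + 1/8 + 1/4 = 5/8
  P(U=1) = 0 + 0 + 1/8 = 1/8
  P(U=2) = 0 + 1/8 + 1/8 = 1/4
Marginal P(V) (column sums):
  P(V=0) = 1/4 + 0 + 0 = 1/4
  P(V=1) = 1/8 + 0 + 1/8 = 1/4
  P(V=2) = 1/4 + 1/8 + 1/8 = 1/2

H(U) = -[(5/8)·log₂(5/8) + (1/8)·log₂(1/8) + (1/4)·log₂(1/4)]
  = 0.4238 + 0.3750 + 0.5000
  = 1.2988 bits
H(V) = -[(1/4)·log₂(1/4) + (1/4)·log₂(1/4) + (1/2)·log₂(1/2)]
  = 0.5000 + 0.5000 + 0.5000
  = 1.5000 bits
H(U,V) = -[(1/4)·log₂(1/4) + (1/8)·log₂(1/8) + (1/4)·log₂(1/4) + (1/8)·log₂(1/8) + (1/8)·log₂(1/8) + (1/8)·log₂(1/8)]
  = 0.5000 + 0.3750 + 0.5000 + 0.3750 + 0.3750 + 0.3750
  = 2.5000 bits

I(U;V) = H(U) + H(V) - H(U,V)
  = 1.2988 + 1.5000 - 2.5000
  = 0.2988 bits

I(X;Y) = 1.1887 bits > I(U;V) = 0.2988 bits, so (X, Y) has the higher mutual information (stronger dependence).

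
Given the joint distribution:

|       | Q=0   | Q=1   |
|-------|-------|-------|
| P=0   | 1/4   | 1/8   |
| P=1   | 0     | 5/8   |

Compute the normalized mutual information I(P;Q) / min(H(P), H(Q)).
Marginal P(P) (row sums):
  P(P=0) = 1/4 + 1/8 = 3/8
  P(P=1) = 0 + 5/8 = 5/8
Marginal P(Q) (column sums):
  P(Q=0) = 1/4 + 0 = 1/4
  P(Q=1) = 1/8 + 5/8 = 3/4

H(P) = -[(3/8)·log₂(3/8) + (5/8)·log₂(5/8)]
  = 0.5306 + 0.4238
  = 0.9544 bits
H(Q) = -[(1/4)·log₂(1/4) + (3/4)·log₂(3/4)]
  = 0.5000 + 0.3113
  = 0.8113 bits
H(P,Q) = -[(1/4)·log₂(1/4) + (1/8)·log₂(1/8) + (5/8)·log₂(5/8)]
  = 0.5000 + 0.3750 + 0.4238
  = 1.2988 bits

I(P;Q) = H(P) + H(Q) - H(P,Q)
  = 0.9544 + 0.8113 - 1.2988
  = 0.4669 bits

min(H(P), H(Q)) = min(0.9544, 0.8113) = 0.8113 bits
Normalized MI = 0.4669 / 0.8113 = 0.5755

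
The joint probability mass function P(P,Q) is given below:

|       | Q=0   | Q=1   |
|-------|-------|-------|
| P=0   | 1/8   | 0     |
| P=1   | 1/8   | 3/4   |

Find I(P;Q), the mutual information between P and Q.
Marginal P(P) (row sums):
  P(P=0) = 1/8 + 0 = 1/8
  P(P=1) = 1/8 + 3/4 = 7/8
Marginal P(Q) (column sums):
  P(Q=0) = 1/8 + 1/8 = 1/4
  P(Q=1) = 0 + 3/4 = 3/4

H(P) = -[(1/8)·log₂(1/8) + (7/8)·log₂(7/8)]
  = 0.3750 + 0.1686
  = 0.5436 bits
H(Q) = -[(1/4)·log₂(1/4) + (3/4)·log₂(3/4)]
  = 0.5000 + 0.3113
  = 0.8113 bits
H(P,Q) = -[(1/8)·log₂(1/8) + (1/8)·log₂(1/8) + (3/4)·log₂(3/4)]
  = 0.3750 + 0.3750 + 0.3113
  = 1.0613 bits

I(P;Q) = H(P) + H(Q) - H(P,Q)
  = 0.5436 + 0.8113 - 1.0613
  = 0.2936 bits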